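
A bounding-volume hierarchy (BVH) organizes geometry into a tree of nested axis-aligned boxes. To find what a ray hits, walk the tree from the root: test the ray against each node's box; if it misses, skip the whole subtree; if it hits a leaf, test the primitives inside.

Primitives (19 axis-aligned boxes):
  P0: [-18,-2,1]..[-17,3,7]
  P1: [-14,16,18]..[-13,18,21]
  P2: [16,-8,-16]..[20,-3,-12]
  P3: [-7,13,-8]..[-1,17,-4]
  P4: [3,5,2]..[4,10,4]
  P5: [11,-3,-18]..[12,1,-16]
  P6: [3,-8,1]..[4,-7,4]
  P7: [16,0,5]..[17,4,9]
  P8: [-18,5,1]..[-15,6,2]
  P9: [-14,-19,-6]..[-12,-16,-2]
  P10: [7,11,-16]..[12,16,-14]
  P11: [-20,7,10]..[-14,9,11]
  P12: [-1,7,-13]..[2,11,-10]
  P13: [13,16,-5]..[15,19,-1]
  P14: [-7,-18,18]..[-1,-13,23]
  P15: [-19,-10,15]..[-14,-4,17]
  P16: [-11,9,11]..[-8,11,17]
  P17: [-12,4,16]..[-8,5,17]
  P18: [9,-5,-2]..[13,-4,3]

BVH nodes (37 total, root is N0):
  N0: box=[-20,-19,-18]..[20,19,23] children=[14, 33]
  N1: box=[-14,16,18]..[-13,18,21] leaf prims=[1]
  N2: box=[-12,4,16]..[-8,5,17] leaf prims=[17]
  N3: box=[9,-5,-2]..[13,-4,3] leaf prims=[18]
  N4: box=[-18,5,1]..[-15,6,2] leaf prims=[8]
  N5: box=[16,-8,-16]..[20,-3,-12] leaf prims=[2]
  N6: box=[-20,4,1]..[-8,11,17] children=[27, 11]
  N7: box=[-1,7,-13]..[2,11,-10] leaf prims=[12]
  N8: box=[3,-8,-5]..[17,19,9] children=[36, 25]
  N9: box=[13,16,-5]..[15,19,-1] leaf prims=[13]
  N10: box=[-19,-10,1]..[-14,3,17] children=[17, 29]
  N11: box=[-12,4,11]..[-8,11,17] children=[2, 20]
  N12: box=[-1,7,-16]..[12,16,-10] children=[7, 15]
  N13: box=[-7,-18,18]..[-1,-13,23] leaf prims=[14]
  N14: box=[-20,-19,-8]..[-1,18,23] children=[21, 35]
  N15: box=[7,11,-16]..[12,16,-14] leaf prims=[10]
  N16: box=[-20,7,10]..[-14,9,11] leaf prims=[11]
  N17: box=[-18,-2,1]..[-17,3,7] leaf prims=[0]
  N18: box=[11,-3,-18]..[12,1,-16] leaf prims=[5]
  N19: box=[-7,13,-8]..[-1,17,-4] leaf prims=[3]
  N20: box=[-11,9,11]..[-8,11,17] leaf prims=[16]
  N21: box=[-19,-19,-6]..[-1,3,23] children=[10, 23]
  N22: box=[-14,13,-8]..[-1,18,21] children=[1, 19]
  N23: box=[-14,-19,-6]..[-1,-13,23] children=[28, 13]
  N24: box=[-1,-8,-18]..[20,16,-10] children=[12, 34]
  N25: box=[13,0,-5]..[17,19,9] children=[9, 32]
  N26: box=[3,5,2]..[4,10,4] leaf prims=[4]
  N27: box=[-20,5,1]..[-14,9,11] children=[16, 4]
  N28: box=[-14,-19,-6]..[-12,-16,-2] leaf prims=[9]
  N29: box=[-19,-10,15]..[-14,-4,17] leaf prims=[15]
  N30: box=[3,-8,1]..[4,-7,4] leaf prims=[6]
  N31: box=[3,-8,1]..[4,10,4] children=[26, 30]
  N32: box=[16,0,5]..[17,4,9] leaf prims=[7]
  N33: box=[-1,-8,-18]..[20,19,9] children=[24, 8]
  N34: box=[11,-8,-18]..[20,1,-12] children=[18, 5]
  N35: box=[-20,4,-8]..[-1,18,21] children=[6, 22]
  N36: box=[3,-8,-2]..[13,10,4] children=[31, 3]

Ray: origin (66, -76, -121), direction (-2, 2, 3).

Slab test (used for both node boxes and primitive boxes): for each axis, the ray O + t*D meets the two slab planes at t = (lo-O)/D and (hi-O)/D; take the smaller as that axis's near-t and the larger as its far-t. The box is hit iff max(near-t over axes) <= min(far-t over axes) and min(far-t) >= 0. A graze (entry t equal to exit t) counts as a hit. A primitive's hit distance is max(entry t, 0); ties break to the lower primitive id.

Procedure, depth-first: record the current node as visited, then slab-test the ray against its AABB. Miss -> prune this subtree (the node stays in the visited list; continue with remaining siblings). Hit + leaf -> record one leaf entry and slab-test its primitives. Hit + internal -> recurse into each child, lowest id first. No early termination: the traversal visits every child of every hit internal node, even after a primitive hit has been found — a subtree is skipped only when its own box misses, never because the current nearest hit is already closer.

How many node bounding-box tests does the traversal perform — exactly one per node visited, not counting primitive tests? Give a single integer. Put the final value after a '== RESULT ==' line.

Traverse from the root:
N0 x:[23,43] y:[57/2,95/2] z:[103/3,48] -> hit [103/3,43], descend [14, 33]
  N14 x:[67/2,43] y:[57/2,47] z:[113/3,48] -> hit [113/3,43], descend [21, 35]
    N21 x:[67/2,85/2] y:[57/2,79/2] z:[115/3,48] -> hit [115/3,79/2], descend [10, 23]
      N10 x:[40,85/2] y:[33,79/2] z:[122/3,46] -> miss, prune
      N23 x:[67/2,40] y:[57/2,63/2] z:[115/3,48] -> miss, prune
    N35 x:[67/2,43] y:[40,47] z:[113/3,142/3] -> hit [40,43], descend [6, 22]
      N6 x:[37,43] y:[40,87/2] z:[122/3,46] -> hit [122/3,43], descend [11, 27]
        N11 x:[37,39] y:[40,87/2] z:[44,46] -> miss, prune
        N27 x:[40,43] y:[81/2,85/2] z:[122/3,44] -> hit [122/3,85/2], descend [4, 16]
          N4 x:[81/2,42] y:[81/2,41] z:[122/3,41] -> hit [122/3,41] leaf, test {P8@t=122/3}
          N16 x:[40,43] y:[83/2,85/2] z:[131/3,44] -> miss, prune
      N22 x:[67/2,40] y:[89/2,47] z:[113/3,142/3] -> miss, prune
  N33 x:[23,67/2] y:[34,95/2] z:[103/3,130/3] -> miss, prune

Visited [0, 14, 21, 10, 23, 35, 6, 11, 27, 4, 16, 22, 33]. Tests: 13 box, 1 leaf. Nearest: P8.

== RESULT ==
13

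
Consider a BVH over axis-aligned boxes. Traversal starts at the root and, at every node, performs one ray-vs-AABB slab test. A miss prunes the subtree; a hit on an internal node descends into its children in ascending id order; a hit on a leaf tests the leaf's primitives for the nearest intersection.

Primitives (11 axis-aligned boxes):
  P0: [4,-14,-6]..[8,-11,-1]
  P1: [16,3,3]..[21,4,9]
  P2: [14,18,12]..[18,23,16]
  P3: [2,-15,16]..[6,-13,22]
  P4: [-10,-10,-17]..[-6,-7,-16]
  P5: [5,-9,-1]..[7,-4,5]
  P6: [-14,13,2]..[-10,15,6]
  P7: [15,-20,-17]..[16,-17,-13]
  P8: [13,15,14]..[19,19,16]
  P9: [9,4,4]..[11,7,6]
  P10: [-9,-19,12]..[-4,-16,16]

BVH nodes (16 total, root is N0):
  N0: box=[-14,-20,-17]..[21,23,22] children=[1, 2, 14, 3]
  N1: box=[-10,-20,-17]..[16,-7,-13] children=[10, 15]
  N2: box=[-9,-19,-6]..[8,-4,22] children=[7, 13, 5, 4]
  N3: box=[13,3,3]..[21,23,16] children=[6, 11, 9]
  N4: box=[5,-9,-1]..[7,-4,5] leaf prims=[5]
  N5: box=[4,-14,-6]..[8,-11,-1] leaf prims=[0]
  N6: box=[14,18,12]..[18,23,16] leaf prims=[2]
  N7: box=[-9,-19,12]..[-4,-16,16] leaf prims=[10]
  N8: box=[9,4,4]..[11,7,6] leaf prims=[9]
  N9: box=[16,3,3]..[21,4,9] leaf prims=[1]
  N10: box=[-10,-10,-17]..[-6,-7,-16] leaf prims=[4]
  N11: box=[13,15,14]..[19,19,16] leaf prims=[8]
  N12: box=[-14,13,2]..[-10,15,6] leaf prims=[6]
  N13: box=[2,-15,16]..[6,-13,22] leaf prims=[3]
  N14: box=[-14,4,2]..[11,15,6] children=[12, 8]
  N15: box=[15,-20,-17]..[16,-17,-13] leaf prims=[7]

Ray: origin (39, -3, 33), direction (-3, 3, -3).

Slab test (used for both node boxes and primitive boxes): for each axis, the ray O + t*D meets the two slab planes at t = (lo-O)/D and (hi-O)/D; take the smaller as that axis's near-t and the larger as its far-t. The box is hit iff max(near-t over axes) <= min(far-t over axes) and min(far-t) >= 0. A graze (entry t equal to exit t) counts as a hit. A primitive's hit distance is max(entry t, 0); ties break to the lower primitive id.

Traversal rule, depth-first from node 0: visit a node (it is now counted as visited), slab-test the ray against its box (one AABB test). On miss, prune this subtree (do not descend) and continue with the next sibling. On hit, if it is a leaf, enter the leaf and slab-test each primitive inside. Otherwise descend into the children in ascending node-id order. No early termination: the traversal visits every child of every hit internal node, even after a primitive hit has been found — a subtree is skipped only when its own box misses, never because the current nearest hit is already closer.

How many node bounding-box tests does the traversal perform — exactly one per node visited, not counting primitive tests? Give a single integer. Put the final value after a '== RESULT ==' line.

Trace the traversal:
N0 x:[6,53/3] y:[-17/3,26/3] z:[11/3,50/3] -> hit [6,26/3], descend [1, 2, 3, 14]
  N1 x:[23/3,49/3] y:[-17/3,-4/3] z:[46/3,50/3] -> miss, prune
  N2 x:[31/3,16] y:[-16/3,-1/3] z:[11/3,13] -> miss, prune
  N3 x:[6,26/3] y:[2,26/3] z:[17/3,10] -> hit [6,26/3], descend [6, 9, 11]
    N6 x:[7,25/3] y:[7,26/3] z:[17/3,7] -> hit [7,7] leaf, test {P2@t=7}
    N9 x:[6,23/3] y:[2,7/3] z:[8,10] -> miss, prune
    N11 x:[20/3,26/3] y:[6,22/3] z:[17/3,19/3] -> miss, prune
  N14 x:[28/3,53/3] y:[7/3,6] z:[9,31/3] -> miss, prune

Visited [0, 1, 2, 3, 6, 9, 11, 14]. Tests: 8 box, 1 leaf. Nearest: P2.

== RESULT ==
8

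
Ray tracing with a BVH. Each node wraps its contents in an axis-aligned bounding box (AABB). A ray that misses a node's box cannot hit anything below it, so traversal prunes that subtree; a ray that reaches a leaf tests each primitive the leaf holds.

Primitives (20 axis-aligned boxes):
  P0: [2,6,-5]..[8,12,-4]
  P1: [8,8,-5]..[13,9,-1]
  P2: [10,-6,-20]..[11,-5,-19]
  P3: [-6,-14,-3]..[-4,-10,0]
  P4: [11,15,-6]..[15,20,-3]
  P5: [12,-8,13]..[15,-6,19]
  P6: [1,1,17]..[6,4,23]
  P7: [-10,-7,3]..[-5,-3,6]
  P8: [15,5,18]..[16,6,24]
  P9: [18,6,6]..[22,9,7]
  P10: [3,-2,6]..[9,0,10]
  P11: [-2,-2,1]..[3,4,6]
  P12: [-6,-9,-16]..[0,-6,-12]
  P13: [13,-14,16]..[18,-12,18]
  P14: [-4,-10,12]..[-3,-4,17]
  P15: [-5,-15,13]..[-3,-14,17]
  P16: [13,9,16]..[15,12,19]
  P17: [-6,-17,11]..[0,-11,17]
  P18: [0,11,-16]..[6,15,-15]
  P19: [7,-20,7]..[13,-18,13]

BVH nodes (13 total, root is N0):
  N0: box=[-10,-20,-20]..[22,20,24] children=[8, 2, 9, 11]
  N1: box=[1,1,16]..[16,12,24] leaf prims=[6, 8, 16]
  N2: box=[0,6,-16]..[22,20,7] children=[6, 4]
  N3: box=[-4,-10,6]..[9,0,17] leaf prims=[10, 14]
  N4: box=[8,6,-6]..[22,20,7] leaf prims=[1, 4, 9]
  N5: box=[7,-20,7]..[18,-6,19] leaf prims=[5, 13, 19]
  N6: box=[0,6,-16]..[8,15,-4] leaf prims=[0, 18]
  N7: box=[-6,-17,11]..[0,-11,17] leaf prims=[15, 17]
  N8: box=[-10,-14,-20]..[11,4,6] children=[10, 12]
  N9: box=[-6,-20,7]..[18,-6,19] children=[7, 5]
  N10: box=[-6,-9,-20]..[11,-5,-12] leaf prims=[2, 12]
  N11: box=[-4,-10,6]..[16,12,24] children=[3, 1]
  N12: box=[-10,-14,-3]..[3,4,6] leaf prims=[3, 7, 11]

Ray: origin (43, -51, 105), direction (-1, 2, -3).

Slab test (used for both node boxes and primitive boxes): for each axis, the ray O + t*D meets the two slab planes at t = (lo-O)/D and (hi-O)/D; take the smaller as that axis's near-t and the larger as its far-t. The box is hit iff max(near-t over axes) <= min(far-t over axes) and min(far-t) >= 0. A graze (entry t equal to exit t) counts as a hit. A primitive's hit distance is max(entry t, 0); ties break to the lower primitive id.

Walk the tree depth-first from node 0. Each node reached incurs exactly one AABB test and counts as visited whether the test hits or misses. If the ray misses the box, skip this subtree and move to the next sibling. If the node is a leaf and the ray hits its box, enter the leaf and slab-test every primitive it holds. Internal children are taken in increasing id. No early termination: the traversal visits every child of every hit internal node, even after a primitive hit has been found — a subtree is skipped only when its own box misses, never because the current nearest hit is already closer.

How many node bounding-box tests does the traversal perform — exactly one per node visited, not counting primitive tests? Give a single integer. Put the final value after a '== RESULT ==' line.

Walk:
N0 x:[21,53] y:[31/2,71/2] z:[27,125/3] -> hit [27,71/2], descend [2, 8, 9, 11]
  N2 x:[21,43] y:[57/2,71/2] z:[98/3,121/3] -> hit [98/3,71/2], descend [4, 6]
    N4 x:[21,35] y:[57/2,71/2] z:[98/3,37] -> hit [98/3,35] leaf, test {P1(miss), P4(miss), P9(miss)}
    N6 x:[35,43] y:[57/2,33] z:[109/3,121/3] -> miss, prune
  N8 x:[32,53] y:[37/2,55/2] z:[33,125/3] -> miss, prune
  N9 x:[25,49] y:[31/2,45/2] z:[86/3,98/3] -> miss, prune
  N11 x:[27,47] y:[41/2,63/2] z:[27,33] -> hit [27,63/2], descend [1, 3]
    N1 x:[27,42] y:[26,63/2] z:[27,89/3] -> hit [27,89/3] leaf, test {P6(miss), P8@t=28, P16(miss)}
    N3 x:[34,47] y:[41/2,51/2] z:[88/3,33] -> miss, prune

Visited [0, 2, 4, 6, 8, 9, 11, 1, 3]. Tests: 9 box, 2 leaf. Nearest: P8.

== RESULT ==
9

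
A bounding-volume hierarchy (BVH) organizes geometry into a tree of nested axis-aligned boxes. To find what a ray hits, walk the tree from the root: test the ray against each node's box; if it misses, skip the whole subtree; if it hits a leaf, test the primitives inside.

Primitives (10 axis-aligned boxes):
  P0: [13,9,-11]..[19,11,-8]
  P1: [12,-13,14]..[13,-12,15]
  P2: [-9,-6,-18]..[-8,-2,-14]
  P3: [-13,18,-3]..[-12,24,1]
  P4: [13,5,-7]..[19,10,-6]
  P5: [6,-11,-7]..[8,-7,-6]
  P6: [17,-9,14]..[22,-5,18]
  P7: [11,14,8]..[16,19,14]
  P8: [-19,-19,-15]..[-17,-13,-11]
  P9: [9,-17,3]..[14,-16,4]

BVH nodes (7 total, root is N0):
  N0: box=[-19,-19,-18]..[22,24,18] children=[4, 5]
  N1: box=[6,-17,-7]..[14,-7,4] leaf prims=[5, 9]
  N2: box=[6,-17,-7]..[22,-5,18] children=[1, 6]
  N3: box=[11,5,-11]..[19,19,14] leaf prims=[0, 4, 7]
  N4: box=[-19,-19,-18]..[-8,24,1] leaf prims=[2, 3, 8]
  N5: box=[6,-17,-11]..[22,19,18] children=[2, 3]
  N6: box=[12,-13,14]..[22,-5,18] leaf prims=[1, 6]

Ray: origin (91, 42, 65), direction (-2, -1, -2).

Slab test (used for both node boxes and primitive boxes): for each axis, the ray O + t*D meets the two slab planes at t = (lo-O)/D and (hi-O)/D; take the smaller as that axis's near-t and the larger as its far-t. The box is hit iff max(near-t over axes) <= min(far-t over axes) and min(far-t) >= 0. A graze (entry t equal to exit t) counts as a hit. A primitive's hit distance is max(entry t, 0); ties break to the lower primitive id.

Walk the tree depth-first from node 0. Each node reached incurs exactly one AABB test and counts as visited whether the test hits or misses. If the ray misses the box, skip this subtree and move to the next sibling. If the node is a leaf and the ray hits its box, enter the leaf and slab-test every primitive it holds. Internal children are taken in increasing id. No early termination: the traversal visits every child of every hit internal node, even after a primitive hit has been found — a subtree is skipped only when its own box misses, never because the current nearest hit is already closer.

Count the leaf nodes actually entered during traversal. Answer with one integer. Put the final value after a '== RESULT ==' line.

Walk:
N0 x:[69/2,55] y:[18,61] z:[47/2,83/2] -> hit [69/2,83/2], descend [4, 5]
  N4 x:[99/2,55] y:[18,61] z:[32,83/2] -> miss, prune
  N5 x:[69/2,85/2] y:[23,59] z:[47/2,38] -> hit [69/2,38], descend [2, 3]
    N2 x:[69/2,85/2] y:[47,59] z:[47/2,36] -> miss, prune
    N3 x:[36,40] y:[23,37] z:[51/2,38] -> hit [36,37] leaf, test {P0(miss), P4@t=36, P7(miss)}

Summary -> nodes [0, 4, 5, 2, 3]; box-tests=5; leaf-entries=1; first=P4

== RESULT ==
1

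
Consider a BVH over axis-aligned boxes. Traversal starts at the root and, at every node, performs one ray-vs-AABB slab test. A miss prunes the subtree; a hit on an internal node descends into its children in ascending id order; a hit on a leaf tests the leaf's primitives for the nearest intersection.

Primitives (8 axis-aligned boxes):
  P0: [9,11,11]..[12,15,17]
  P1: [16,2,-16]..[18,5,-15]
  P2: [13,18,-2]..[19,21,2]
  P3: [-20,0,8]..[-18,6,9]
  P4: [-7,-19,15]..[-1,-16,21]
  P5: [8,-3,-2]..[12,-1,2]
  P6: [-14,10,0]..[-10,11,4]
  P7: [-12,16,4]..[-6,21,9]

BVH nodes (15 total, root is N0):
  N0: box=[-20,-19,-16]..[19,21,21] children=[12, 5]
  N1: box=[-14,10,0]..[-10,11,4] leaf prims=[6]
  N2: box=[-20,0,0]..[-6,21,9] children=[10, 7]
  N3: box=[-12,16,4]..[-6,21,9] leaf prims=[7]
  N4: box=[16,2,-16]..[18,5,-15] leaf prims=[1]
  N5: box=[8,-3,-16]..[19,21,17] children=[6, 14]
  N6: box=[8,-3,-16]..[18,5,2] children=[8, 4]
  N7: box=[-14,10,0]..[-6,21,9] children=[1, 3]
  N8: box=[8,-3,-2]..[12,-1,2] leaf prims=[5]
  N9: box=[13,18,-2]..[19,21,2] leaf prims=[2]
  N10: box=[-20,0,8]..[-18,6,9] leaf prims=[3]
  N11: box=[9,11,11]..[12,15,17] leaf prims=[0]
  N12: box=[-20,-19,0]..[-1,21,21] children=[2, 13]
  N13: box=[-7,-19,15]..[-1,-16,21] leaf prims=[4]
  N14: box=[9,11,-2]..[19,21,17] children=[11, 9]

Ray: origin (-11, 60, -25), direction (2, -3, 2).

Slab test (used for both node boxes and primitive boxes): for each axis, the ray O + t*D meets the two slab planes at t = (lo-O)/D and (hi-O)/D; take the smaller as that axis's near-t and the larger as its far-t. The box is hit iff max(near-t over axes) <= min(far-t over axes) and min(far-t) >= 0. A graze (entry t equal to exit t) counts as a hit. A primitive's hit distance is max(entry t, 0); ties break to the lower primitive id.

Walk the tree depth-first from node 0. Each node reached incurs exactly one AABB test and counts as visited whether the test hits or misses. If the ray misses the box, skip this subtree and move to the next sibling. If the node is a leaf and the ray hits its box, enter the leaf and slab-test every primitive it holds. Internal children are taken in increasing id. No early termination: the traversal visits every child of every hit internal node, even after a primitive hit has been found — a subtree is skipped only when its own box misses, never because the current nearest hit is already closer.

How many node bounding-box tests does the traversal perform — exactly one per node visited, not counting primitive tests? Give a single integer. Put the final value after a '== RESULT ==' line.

Walk:
N0 x:[-9/2,15] y:[13,79/3] z:[9/2,23] -> hit [13,15], descend [5, 12]
  N5 x:[19/2,15] y:[13,21] z:[9/2,21] -> hit [13,15], descend [6, 14]
    N6 x:[19/2,29/2] y:[55/3,21] z:[9/2,27/2] -> miss, prune
    N14 x:[10,15] y:[13,49/3] z:[23/2,21] -> hit [13,15], descend [9, 11]
      N9 x:[12,15] y:[13,14] z:[23/2,27/2] -> hit [13,27/2] leaf, test {P2@t=13}
      N11 x:[10,23/2] y:[15,49/3] z:[18,21] -> miss, prune
  N12 x:[-9/2,5] y:[13,79/3] z:[25/2,23] -> miss, prune

Summary -> nodes [0, 5, 6, 14, 9, 11, 12]; box-tests=7; leaf-entries=1; first=P2

== RESULT ==
7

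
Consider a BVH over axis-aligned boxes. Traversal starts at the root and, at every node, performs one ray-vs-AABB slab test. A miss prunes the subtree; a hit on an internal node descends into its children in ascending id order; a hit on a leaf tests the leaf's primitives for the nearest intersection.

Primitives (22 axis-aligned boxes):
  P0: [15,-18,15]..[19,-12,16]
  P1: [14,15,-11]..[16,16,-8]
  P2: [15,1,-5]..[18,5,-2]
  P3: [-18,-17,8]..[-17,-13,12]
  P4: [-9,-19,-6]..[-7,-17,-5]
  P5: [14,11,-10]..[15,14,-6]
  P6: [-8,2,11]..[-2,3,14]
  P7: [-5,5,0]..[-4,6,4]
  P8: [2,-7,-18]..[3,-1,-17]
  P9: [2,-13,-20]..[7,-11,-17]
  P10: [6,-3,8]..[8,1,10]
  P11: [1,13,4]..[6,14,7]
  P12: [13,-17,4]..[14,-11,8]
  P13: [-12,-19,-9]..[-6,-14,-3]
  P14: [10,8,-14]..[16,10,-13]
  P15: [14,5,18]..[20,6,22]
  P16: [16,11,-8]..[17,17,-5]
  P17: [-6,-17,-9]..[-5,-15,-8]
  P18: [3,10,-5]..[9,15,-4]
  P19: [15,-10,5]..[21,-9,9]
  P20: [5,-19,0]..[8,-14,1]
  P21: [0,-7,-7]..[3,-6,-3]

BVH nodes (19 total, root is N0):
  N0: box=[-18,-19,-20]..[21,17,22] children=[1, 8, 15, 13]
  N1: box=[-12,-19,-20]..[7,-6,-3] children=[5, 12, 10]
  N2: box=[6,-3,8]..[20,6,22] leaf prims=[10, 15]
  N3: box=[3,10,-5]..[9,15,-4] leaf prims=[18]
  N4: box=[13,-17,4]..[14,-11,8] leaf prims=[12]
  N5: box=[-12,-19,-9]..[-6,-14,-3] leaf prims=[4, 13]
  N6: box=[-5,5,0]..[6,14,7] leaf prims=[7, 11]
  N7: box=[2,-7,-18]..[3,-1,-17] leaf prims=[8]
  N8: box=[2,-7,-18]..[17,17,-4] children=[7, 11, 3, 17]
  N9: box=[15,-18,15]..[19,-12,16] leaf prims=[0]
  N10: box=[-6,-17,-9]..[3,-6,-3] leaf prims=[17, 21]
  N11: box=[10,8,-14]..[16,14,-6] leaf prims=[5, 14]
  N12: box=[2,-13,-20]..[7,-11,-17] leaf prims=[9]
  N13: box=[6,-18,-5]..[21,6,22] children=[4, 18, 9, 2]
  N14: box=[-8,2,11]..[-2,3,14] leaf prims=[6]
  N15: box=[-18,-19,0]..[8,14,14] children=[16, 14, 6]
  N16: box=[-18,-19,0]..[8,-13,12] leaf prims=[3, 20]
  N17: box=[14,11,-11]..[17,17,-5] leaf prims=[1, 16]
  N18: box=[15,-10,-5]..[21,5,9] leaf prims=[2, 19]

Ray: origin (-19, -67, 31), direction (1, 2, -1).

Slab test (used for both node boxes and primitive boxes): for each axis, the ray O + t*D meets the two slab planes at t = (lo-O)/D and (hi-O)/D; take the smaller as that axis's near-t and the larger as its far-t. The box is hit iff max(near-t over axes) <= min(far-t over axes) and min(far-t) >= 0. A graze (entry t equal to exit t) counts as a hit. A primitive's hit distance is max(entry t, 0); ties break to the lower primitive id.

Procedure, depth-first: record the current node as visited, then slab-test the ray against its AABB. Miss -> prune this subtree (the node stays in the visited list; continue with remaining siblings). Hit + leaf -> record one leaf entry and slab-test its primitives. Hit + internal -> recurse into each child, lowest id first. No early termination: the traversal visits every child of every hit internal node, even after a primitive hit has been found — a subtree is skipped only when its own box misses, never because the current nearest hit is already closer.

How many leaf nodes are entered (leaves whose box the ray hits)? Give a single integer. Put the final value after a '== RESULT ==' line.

Trace the traversal:
N0 x:[1,40] y:[24,42] z:[9,51] -> hit [24,40], descend [1, 8, 13, 15]
  N1 x:[7,26] y:[24,61/2] z:[34,51] -> miss, prune
  N8 x:[21,36] y:[30,42] z:[35,49] -> hit [35,36], descend [3, 7, 11, 17]
    N3 x:[22,28] y:[77/2,41] z:[35,36] -> miss, prune
    N7 x:[21,22] y:[30,33] z:[48,49] -> miss, prune
    N11 x:[29,35] y:[75/2,81/2] z:[37,45] -> miss, prune
    N17 x:[33,36] y:[39,42] z:[36,42] -> miss, prune
  N13 x:[25,40] y:[49/2,73/2] z:[9,36] -> hit [25,36], descend [2, 4, 9, 18]
    N2 x:[25,39] y:[32,73/2] z:[9,23] -> miss, prune
    N4 x:[32,33] y:[25,28] z:[23,27] -> miss, prune
    N9 x:[34,38] y:[49/2,55/2] z:[15,16] -> miss, prune
    N18 x:[34,40] y:[57/2,36] z:[22,36] -> hit [34,36] leaf, test {P2@t=34, P19(miss)}
  N15 x:[1,27] y:[24,81/2] z:[17,31] -> hit [24,27], descend [6, 14, 16]
    N6 x:[14,25] y:[36,81/2] z:[24,31] -> miss, prune
    N14 x:[11,17] y:[69/2,35] z:[17,20] -> miss, prune
    N16 x:[1,27] y:[24,27] z:[19,31] -> hit [24,27] leaf, test {P3(miss), P20(miss)}

order=[0, 1, 8, 3, 7, 11, 17, 13, 2, 4, 9, 18, 15, 6, 14, 16]  |boxes|=16  |leaves|=2  hit=P2

== RESULT ==
2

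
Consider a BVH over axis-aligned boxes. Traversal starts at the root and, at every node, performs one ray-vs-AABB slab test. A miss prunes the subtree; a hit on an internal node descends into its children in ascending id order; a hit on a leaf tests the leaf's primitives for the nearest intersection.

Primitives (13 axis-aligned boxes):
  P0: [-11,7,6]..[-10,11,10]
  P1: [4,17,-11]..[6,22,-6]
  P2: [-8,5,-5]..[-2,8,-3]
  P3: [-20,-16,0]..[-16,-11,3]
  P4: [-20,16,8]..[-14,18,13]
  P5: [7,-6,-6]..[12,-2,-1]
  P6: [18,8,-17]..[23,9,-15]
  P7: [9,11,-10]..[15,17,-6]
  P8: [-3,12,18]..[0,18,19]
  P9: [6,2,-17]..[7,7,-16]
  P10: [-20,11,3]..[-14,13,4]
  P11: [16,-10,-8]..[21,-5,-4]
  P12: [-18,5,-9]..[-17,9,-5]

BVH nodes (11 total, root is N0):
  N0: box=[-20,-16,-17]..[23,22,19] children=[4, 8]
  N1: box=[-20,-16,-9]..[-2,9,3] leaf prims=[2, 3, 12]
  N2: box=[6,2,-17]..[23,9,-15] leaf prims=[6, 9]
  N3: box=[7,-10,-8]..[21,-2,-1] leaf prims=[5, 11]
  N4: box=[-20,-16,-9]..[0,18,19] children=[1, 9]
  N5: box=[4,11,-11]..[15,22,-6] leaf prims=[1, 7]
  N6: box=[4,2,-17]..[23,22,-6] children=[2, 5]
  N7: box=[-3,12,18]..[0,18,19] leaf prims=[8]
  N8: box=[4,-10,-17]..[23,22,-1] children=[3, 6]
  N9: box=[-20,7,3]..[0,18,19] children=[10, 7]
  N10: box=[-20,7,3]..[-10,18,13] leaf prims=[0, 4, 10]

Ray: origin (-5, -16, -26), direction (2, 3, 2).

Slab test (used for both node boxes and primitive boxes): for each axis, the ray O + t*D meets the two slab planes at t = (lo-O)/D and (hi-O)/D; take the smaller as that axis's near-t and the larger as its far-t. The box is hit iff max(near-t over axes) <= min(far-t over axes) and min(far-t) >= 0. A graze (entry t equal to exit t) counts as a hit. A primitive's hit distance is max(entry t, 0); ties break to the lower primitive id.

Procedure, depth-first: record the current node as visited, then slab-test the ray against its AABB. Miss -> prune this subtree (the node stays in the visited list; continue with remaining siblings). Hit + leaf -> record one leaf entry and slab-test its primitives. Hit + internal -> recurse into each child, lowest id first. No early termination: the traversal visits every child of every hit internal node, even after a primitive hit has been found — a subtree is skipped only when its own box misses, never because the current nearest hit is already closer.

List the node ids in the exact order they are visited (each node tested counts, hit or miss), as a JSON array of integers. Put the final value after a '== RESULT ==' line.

Traverse from the root:
N0 x:[-15/2,14] y:[0,38/3] z:[9/2,45/2] -> hit [9/2,38/3], descend [4, 8]
  N4 x:[-15/2,5/2] y:[0,34/3] z:[17/2,45/2] -> miss, prune
  N8 x:[9/2,14] y:[2,38/3] z:[9/2,25/2] -> hit [9/2,25/2], descend [3, 6]
    N3 x:[6,13] y:[2,14/3] z:[9,25/2] -> miss, prune
    N6 x:[9/2,14] y:[6,38/3] z:[9/2,10] -> hit [6,10], descend [2, 5]
      N2 x:[11/2,14] y:[6,25/3] z:[9/2,11/2] -> miss, prune
      N5 x:[9/2,10] y:[9,38/3] z:[15/2,10] -> hit [9,10] leaf, test {P1(miss), P7@t=9}

7 AABB tests over nodes [0, 4, 8, 3, 6, 2, 5]; 1 leaf entered; closest P7.

== RESULT ==
[0, 4, 8, 3, 6, 2, 5]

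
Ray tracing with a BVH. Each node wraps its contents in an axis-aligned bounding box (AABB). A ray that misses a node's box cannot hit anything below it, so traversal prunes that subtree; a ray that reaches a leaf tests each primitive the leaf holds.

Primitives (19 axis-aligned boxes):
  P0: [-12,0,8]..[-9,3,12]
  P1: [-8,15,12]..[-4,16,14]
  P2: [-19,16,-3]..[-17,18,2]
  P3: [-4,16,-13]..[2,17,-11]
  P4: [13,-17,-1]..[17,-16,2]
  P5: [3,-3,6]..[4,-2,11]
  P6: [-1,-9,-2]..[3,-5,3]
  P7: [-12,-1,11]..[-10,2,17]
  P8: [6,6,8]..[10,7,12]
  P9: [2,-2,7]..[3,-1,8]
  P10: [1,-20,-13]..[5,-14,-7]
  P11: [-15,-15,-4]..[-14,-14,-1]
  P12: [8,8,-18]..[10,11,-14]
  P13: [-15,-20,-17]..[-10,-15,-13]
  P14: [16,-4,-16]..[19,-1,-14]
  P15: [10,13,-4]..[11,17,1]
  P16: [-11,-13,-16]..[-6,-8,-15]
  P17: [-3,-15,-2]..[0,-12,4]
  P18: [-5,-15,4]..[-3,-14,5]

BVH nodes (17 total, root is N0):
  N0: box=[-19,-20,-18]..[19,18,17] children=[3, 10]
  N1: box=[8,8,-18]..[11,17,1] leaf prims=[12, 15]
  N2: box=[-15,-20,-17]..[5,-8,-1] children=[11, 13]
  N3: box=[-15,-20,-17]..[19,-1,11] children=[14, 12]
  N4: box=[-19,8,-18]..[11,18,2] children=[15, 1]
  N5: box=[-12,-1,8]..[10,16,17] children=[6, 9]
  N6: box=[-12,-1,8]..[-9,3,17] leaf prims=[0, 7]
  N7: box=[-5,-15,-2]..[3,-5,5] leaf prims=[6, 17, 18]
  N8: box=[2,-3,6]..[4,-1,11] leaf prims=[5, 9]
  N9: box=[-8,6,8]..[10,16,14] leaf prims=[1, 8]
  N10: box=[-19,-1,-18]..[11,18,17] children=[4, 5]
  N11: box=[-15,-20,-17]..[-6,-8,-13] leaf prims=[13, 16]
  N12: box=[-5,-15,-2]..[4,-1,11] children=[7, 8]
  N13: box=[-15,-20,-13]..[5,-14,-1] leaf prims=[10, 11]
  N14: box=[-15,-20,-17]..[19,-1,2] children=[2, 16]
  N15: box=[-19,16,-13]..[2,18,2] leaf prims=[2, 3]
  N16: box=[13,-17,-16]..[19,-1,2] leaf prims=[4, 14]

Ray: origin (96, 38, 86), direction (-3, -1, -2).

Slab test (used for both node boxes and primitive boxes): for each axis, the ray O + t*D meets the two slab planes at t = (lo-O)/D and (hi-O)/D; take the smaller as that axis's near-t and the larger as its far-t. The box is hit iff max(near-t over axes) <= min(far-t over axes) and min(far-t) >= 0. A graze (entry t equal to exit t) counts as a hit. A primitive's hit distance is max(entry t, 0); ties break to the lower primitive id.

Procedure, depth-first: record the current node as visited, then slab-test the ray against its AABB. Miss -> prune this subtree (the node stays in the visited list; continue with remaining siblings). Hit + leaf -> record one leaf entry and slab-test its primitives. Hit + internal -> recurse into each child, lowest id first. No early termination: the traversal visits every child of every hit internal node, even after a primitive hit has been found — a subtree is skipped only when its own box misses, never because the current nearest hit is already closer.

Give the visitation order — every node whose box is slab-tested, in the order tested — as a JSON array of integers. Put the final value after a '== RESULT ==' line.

Trace the traversal:
N0 x:[77/3,115/3] y:[20,58] z:[69/2,52] -> hit [69/2,115/3], descend [3, 10]
  N3 x:[77/3,37] y:[39,58] z:[75/2,103/2] -> miss, prune
  N10 x:[85/3,115/3] y:[20,39] z:[69/2,52] -> hit [69/2,115/3], descend [4, 5]
    N4 x:[85/3,115/3] y:[20,30] z:[42,52] -> miss, prune
    N5 x:[86/3,36] y:[22,39] z:[69/2,39] -> hit [69/2,36], descend [6, 9]
      N6 x:[35,36] y:[35,39] z:[69/2,39] -> hit [35,36] leaf, test {P0(miss), P7@t=36}
      N9 x:[86/3,104/3] y:[22,32] z:[36,39] -> miss, prune

Visited [0, 3, 10, 4, 5, 6, 9]. Tests: 7 box, 1 leaf. Nearest: P7.

== RESULT ==
[0, 3, 10, 4, 5, 6, 9]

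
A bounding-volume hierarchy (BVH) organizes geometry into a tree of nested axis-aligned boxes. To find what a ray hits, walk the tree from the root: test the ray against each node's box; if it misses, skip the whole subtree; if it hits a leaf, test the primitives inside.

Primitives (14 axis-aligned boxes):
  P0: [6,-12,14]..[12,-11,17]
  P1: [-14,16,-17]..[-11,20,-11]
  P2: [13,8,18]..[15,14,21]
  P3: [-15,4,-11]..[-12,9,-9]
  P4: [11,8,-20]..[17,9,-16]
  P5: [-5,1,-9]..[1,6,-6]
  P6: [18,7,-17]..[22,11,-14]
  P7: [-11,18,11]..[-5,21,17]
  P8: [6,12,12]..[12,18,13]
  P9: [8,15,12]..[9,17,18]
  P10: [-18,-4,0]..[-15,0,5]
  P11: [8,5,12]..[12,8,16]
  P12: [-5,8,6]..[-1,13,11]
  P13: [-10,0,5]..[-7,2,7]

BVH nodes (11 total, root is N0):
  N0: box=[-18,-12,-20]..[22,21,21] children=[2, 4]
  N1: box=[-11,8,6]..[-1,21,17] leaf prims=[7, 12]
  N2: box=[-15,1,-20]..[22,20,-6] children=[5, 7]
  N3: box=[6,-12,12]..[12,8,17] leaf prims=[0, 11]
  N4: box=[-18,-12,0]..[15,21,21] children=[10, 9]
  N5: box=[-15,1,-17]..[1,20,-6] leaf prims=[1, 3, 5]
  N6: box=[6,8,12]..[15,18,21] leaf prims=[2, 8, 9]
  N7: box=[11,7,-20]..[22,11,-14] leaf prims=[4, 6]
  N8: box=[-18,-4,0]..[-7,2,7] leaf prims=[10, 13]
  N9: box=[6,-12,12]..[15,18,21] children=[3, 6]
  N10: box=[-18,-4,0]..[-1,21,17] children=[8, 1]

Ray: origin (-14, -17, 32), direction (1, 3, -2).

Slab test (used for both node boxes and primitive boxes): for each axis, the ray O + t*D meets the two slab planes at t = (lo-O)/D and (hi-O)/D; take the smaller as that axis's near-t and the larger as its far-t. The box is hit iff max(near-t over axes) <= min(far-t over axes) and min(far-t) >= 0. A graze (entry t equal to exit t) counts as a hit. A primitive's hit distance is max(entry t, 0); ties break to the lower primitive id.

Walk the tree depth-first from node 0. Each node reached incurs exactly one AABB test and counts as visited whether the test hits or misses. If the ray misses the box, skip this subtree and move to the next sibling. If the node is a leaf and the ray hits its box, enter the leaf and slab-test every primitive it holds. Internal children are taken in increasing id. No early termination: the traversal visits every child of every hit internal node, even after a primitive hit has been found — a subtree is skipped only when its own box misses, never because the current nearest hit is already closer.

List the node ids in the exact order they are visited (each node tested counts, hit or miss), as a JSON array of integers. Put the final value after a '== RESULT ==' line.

Walk:
N0 x:[-4,36] y:[5/3,38/3] z:[11/2,26] -> hit [11/2,38/3], descend [2, 4]
  N2 x:[-1,36] y:[6,37/3] z:[19,26] -> miss, prune
  N4 x:[-4,29] y:[5/3,38/3] z:[11/2,16] -> hit [11/2,38/3], descend [9, 10]
    N9 x:[20,29] y:[5/3,35/3] z:[11/2,10] -> miss, prune
    N10 x:[-4,13] y:[13/3,38/3] z:[15/2,16] -> hit [15/2,38/3], descend [1, 8]
      N1 x:[3,13] y:[25/3,38/3] z:[15/2,13] -> hit [25/3,38/3] leaf, test {P7(miss), P12(miss)}
      N8 x:[-4,7] y:[13/3,19/3] z:[25/2,16] -> miss, prune

order=[0, 2, 4, 9, 10, 1, 8]  |boxes|=7  |leaves|=1  hit=miss

== RESULT ==
[0, 2, 4, 9, 10, 1, 8]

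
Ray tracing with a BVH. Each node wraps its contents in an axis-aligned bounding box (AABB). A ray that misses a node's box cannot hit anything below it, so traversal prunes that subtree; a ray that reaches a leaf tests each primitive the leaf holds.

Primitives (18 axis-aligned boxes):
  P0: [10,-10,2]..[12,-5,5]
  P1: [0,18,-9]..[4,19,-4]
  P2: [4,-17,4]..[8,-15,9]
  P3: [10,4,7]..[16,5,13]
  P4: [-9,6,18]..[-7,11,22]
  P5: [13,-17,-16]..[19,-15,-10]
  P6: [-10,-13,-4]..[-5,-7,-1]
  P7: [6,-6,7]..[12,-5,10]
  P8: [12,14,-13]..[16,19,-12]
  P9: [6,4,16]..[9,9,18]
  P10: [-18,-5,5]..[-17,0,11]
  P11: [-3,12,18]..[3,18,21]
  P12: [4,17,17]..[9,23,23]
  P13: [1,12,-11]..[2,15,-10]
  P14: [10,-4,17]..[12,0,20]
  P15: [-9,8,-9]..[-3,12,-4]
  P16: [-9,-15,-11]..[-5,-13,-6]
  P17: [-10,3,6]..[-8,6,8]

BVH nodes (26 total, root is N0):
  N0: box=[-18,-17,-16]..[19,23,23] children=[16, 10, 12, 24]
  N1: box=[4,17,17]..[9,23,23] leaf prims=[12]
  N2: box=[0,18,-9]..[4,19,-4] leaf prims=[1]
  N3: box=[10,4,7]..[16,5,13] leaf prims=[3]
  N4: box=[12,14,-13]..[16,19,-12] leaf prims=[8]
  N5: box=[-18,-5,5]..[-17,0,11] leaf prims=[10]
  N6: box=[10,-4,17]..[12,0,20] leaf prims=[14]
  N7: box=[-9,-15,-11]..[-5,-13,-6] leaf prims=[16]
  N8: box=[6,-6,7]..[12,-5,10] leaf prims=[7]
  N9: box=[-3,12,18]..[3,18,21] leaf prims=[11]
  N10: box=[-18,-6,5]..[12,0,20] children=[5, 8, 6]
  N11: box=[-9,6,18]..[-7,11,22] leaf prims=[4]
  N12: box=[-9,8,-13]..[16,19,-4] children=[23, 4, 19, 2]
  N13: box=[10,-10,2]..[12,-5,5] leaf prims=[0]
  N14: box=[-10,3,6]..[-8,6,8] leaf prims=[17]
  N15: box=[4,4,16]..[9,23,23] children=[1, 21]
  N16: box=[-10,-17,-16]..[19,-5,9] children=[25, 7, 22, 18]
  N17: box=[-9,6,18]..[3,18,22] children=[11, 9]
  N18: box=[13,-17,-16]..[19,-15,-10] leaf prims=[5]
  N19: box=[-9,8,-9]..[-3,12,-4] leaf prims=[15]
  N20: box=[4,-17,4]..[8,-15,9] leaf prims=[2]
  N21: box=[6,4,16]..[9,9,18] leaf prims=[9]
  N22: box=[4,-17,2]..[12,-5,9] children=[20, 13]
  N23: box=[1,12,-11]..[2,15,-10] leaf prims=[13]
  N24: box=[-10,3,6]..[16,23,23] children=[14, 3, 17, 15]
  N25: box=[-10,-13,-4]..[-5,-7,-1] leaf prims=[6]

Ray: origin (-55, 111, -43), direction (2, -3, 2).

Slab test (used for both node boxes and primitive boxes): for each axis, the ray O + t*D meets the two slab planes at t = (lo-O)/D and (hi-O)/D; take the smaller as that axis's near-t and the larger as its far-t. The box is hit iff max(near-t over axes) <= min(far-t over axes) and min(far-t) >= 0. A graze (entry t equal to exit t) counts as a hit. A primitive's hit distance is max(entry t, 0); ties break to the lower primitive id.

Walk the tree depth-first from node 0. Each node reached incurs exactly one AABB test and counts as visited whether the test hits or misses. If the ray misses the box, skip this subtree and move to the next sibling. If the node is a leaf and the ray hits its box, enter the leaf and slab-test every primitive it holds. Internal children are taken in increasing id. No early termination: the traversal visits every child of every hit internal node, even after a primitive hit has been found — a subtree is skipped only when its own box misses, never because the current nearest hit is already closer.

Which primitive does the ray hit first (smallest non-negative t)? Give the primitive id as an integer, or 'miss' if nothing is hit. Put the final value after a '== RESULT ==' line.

Walk:
N0 x:[37/2,37] y:[88/3,128/3] z:[27/2,33] -> hit [88/3,33], descend [10, 12, 16, 24]
  N10 x:[37/2,67/2] y:[37,39] z:[24,63/2] -> miss, prune
  N12 x:[23,71/2] y:[92/3,103/3] z:[15,39/2] -> miss, prune
  N16 x:[45/2,37] y:[116/3,128/3] z:[27/2,26] -> miss, prune
  N24 x:[45/2,71/2] y:[88/3,36] z:[49/2,33] -> hit [88/3,33], descend [3, 14, 15, 17]
    N3 x:[65/2,71/2] y:[106/3,107/3] z:[25,28] -> miss, prune
    N14 x:[45/2,47/2] y:[35,36] z:[49/2,51/2] -> miss, prune
    N15 x:[59/2,32] y:[88/3,107/3] z:[59/2,33] -> hit [59/2,32], descend [1, 21]
      N1 x:[59/2,32] y:[88/3,94/3] z:[30,33] -> hit [30,94/3] leaf, test {P12@t=30}
      N21 x:[61/2,32] y:[34,107/3] z:[59/2,61/2] -> miss, prune
    N17 x:[23,29] y:[31,35] z:[61/2,65/2] -> miss, prune

11 AABB tests over nodes [0, 10, 12, 16, 24, 3, 14, 15, 1, 21, 17]; 1 leaf entered; closest P12.

== RESULT ==
12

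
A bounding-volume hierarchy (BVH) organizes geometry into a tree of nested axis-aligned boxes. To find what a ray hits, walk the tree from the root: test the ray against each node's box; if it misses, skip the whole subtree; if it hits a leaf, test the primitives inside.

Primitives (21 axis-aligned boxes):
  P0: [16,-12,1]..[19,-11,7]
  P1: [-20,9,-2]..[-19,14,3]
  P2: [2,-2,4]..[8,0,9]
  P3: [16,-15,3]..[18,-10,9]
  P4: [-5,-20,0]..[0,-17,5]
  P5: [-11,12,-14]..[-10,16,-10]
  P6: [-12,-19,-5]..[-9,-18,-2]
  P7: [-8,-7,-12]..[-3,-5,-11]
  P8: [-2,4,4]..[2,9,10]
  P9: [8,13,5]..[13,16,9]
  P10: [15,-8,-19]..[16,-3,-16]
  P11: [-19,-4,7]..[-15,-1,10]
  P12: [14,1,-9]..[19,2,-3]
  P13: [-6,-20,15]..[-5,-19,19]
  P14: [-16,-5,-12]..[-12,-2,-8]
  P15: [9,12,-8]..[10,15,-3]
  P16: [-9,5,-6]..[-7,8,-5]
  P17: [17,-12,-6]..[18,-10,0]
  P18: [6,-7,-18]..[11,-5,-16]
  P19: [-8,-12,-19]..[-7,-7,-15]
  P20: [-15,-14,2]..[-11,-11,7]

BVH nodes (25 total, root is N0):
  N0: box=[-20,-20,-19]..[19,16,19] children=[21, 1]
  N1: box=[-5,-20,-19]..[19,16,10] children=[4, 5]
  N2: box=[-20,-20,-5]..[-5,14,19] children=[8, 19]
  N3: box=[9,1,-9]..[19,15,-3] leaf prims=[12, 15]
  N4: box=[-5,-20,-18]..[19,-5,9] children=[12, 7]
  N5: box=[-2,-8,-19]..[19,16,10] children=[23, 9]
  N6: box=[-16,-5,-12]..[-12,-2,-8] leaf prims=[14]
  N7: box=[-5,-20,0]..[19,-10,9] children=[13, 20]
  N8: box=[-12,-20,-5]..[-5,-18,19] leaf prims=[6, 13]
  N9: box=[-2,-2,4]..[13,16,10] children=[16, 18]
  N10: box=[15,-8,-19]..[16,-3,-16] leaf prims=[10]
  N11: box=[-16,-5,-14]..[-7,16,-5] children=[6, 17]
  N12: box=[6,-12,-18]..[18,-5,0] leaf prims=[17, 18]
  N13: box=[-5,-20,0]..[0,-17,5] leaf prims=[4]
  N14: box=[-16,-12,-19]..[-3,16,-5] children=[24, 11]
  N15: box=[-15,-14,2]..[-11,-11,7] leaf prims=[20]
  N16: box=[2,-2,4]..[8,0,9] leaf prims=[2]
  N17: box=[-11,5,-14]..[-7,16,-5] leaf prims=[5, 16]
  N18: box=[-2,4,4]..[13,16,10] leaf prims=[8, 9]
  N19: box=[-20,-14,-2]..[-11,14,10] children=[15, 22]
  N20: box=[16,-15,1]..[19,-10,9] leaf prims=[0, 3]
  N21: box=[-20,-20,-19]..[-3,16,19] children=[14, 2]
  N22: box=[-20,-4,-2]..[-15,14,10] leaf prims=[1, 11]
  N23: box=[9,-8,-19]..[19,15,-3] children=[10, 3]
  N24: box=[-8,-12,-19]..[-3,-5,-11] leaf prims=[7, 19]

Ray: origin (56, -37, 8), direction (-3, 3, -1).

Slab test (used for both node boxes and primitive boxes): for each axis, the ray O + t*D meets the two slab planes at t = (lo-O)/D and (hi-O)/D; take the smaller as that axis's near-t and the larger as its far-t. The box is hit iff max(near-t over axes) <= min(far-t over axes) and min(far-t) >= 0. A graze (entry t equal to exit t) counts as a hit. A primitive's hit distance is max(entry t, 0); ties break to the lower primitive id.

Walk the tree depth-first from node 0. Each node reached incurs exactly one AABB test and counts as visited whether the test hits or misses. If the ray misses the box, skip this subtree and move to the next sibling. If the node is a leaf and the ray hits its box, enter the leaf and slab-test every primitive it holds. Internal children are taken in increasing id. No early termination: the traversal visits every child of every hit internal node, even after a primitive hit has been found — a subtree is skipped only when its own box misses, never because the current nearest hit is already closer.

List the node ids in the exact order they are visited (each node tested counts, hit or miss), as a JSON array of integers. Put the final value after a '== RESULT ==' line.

Traverse from the root:
N0 x:[37/3,76/3] y:[17/3,53/3] z:[-11,27] -> hit [37/3,53/3], descend [1, 21]
  N1 x:[37/3,61/3] y:[17/3,53/3] z:[-2,27] -> hit [37/3,53/3], descend [4, 5]
    N4 x:[37/3,61/3] y:[17/3,32/3] z:[-1,26] -> miss, prune
    N5 x:[37/3,58/3] y:[29/3,53/3] z:[-2,27] -> hit [37/3,53/3], descend [9, 23]
      N9 x:[43/3,58/3] y:[35/3,53/3] z:[-2,4] -> miss, prune
      N23 x:[37/3,47/3] y:[29/3,52/3] z:[11,27] -> hit [37/3,47/3], descend [3, 10]
        N3 x:[37/3,47/3] y:[38/3,52/3] z:[11,17] -> hit [38/3,47/3] leaf, test {P12@t=38/3, P15(miss)}
        N10 x:[40/3,41/3] y:[29/3,34/3] z:[24,27] -> miss, prune
  N21 x:[59/3,76/3] y:[17/3,53/3] z:[-11,27] -> miss, prune

Summary -> nodes [0, 1, 4, 5, 9, 23, 3, 10, 21]; box-tests=9; leaf-entries=1; first=P12

== RESULT ==
[0, 1, 4, 5, 9, 23, 3, 10, 21]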